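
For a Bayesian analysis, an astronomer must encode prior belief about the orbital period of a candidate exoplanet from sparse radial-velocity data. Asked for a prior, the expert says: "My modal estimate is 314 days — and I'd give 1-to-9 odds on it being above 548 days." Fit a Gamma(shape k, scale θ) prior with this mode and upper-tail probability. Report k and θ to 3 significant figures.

k ≈ 7.12, θ ≈ 51.3

Gamma(k,θ) with k>1 has mode (k−1)θ, so θ = 314/(k−1).
Need P(X < 548) = 0.9 with θ tied to k this way. Start at k = 2, θ = 314: P(X<548) ≈ 0.521.
Too low — raise k to concentrate. Iterating converges to k ≈ 7.12.
Then θ = 314/(7.12−1) ≈ 51.3.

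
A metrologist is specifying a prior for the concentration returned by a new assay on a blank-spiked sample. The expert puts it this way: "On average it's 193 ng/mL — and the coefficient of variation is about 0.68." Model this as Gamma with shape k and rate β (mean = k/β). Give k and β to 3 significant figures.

k ≈ 2.16, β ≈ 0.0112

For Gamma(k, rate β): mean = k/β, variance = k/β², so CV = 1/√k.
CV = 0.68, hence k = 1/CV² = 2.16.
Then β = k/mean = 2.16/193 = 0.0112.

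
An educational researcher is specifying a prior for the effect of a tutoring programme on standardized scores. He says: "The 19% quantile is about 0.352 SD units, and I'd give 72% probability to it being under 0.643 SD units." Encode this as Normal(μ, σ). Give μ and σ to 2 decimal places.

The p-quantile of Normal(μ,σ) is μ + z_p·σ, with z_{0.19} = -0.8779 and z_{0.72} = 0.5828.
Eliminate σ: μ = (z₂·x₁ − z₁·x₂)/(z₂ − z₁) = (0.5828·0.352 − (-0.8779)·0.643)/1.461 = 0.53.
Then σ = (x₂ − x₁)/(z₂ − z₁) = (0.643 − 0.352)/1.461 = 0.20.

μ = 0.53, σ = 0.20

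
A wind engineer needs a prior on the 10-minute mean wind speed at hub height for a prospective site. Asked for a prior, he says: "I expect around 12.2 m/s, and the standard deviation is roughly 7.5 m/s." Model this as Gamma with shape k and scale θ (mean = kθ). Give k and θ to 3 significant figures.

For Gamma(k, scale θ): mean = kθ, variance = kθ², so CV = 1/√k.
CV = SD/mean = 7.5/12.2 = 0.6148, hence k = 1/CV² = 2.65.
Then θ = mean/k = 12.2/2.65 = 4.61.

k ≈ 2.65, θ ≈ 4.61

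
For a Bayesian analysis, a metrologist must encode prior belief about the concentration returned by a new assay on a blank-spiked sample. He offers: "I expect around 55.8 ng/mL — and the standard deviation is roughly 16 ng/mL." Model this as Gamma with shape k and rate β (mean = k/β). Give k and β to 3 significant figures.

For Gamma(k, rate β): mean = k/β, variance = k/β², so CV = 1/√k.
CV = SD/mean = 16/55.8 = 0.2867, hence k = 1/CV² = 12.2.
Then β = k/mean = 12.2/55.8 = 0.218.

k ≈ 12.2, β ≈ 0.218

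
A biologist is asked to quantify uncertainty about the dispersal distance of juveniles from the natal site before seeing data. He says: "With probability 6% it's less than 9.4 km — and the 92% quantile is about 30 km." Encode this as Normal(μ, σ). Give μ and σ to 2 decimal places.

μ = 20.22, σ = 6.96

For Normal(μ,σ), the p-quantile is μ + z_p·σ. Here z_{0.06} = -1.555, z_{0.92} = 1.405.
So 9.4 = μ − 1.555σ and 30 = μ + 1.405σ.
Subtracting: σ = (30 − 9.4)/(1.405 − (-1.555)) = 6.96.
Then μ = 9.4 − (-1.555)·6.96 = 20.22.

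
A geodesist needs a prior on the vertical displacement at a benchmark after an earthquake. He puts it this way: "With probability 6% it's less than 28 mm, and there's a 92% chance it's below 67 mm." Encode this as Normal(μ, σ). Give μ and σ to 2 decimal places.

The p-quantile of Normal(μ,σ) is μ + z_p·σ, with z_{0.06} = -1.555 and z_{0.92} = 1.405.
Eliminate σ: μ = (z₂·x₁ − z₁·x₂)/(z₂ − z₁) = (1.405·28 − (-1.555)·67)/2.96 = 48.49.
Then σ = (x₂ − x₁)/(z₂ − z₁) = (67 − 28)/2.96 = 13.18.

μ = 48.49, σ = 13.18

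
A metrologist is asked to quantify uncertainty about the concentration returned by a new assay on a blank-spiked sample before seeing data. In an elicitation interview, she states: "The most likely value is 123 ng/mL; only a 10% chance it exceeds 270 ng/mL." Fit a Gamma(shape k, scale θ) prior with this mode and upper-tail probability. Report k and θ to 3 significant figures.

Gamma(k,θ) with k>1 has mode (k−1)θ, so θ = 123/(k−1).
Need P(X < 270) = 0.9 with θ tied to k this way. Start at k = 2, θ = 123: P(X<270) ≈ 0.644.
Too low — raise k to concentrate. Iterating converges to k ≈ 4.11.
Then θ = 123/(4.11−1) ≈ 39.5.

k ≈ 4.11, θ ≈ 39.5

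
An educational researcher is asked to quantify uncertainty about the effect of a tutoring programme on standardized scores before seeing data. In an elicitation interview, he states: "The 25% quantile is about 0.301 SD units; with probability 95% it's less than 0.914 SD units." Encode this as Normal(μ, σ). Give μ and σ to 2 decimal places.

For Normal(μ,σ), the p-quantile is μ + z_p·σ. Here z_{0.25} = -0.6745, z_{0.95} = 1.645.
So 0.301 = μ − 0.6745σ and 0.914 = μ + 1.645σ.
Subtracting: σ = (0.914 − 0.301)/(1.645 − (-0.6745)) = 0.26.
Then μ = 0.301 − (-0.6745)·0.26 = 0.48.

μ = 0.48, σ = 0.26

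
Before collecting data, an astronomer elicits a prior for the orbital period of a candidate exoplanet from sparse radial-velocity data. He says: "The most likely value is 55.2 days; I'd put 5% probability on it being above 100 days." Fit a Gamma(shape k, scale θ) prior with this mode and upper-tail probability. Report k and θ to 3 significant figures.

k ≈ 8.89, θ ≈ 7

Gamma(k,θ) with k>1 has mode (k−1)θ, so θ = 55.2/(k−1).
Need P(X < 100) = 0.95 with θ tied to k this way. Start at k = 2, θ = 55.2: P(X<100) ≈ 0.541.
Too low — raise k to concentrate. Iterating converges to k ≈ 8.89.
Then θ = 55.2/(8.89−1) ≈ 7.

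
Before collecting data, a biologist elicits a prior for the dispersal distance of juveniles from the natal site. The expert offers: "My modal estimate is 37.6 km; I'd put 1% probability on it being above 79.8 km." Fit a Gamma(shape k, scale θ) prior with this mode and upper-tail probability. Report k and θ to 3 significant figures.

Gamma(k,θ) with k>1 has mode (k−1)θ, so θ = 37.6/(k−1).
Need P(X < 79.8) = 0.99 with θ tied to k this way. Start at k = 2, θ = 37.6: P(X<79.8) ≈ 0.626.
Too low — raise k to concentrate. Iterating converges to k ≈ 9.57.
Then θ = 37.6/(9.57−1) ≈ 4.38.

k ≈ 9.57, θ ≈ 4.38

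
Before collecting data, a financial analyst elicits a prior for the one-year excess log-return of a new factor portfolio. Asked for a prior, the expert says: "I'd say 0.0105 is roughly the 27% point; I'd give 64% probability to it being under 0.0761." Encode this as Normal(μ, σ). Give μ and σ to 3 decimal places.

The p-quantile of Normal(μ,σ) is μ + z_p·σ, with z_{0.27} = -0.6128 and z_{0.64} = 0.3585.
Eliminate σ: μ = (z₂·x₁ − z₁·x₂)/(z₂ − z₁) = (0.3585·0.0105 − (-0.6128)·0.0761)/0.9713 = 0.052.
Then σ = (x₂ − x₁)/(z₂ − z₁) = (0.0761 − 0.0105)/0.9713 = 0.068.

μ = 0.052, σ = 0.068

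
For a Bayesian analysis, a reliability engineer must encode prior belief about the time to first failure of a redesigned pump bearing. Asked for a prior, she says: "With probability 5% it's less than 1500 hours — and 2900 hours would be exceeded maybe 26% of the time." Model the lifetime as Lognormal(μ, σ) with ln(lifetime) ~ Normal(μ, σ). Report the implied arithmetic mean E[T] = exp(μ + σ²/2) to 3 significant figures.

If T ~ Lognormal(μ,σ) then ln T ~ Normal(μ,σ), so the p-quantile of ln T is μ + z_p·σ.
ln(1500) = 7.313 and ln(2900) = 7.972; z_{0.05} = -1.645, z_{0.74} = 0.6433.
σ = (7.972 − 7.313)/(0.6433 − (-1.645)) = 0.288.
μ = 7.313 − (-1.645)·0.288 = 7.787.
E[T] = exp(μ + σ²/2) = exp(7.787 + 0.0415) = 2510 hours.

E[T] ≈ 2510 hours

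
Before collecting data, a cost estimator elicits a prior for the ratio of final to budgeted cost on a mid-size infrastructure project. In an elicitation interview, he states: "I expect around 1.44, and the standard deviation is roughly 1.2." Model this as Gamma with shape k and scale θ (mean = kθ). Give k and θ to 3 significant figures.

For Gamma(k, scale θ): mean = kθ, variance = kθ², so CV = 1/√k.
CV = SD/mean = 1.2/1.44 = 0.8333, hence k = 1/CV² = 1.44.
Then θ = mean/k = 1.44/1.44 = 1.

k ≈ 1.44, θ ≈ 1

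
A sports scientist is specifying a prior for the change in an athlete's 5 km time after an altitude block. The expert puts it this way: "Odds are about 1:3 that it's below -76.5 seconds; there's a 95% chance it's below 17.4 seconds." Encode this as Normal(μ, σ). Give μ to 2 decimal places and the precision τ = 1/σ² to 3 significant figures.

μ = -49.19, τ = 0.00061

For Normal(μ,σ), the p-quantile is μ + z_p·σ. Here z_{0.25} = -0.6745, z_{0.95} = 1.645.
So -76.5 = μ − 0.6745σ and 17.4 = μ + 1.645σ.
Subtracting: σ = (17.4 − -76.5)/(1.645 − (-0.6745)) = 40.49.
Then μ = -76.5 − (-0.6745)·40.49 = -49.19.
Precision τ = 1/σ² = 1/40.49² = 0.00061.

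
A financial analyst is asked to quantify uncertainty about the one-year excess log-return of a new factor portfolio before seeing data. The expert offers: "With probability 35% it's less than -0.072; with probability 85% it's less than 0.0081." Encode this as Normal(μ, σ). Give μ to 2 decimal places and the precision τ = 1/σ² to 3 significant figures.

The p-quantile of Normal(μ,σ) is μ + z_p·σ, with z_{0.35} = -0.3853 and z_{0.85} = 1.036.
Eliminate σ: μ = (z₂·x₁ − z₁·x₂)/(z₂ − z₁) = (1.036·-0.072 − (-0.3853)·0.0081)/1.422 = -0.05.
Then σ = (x₂ − x₁)/(z₂ − z₁) = (0.0081 − -0.072)/1.422 = 0.06.
Precision τ = 1/σ² = 1/0.05634² = 315.

μ = -0.05, τ = 315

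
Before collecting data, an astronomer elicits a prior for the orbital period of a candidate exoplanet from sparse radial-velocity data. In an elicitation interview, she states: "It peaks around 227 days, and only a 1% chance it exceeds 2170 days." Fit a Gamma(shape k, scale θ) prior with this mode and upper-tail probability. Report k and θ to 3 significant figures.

k ≈ 1.62, θ ≈ 367

Gamma(k,θ) with k>1 has mode (k−1)θ, so θ = 227/(k−1).
Need P(X < 2170) = 0.99 with θ tied to k this way. Start at k = 2, θ = 227: P(X<2170) ≈ 0.999.
Too high — lower k to spread out. Iterating converges to k ≈ 1.62.
Then θ = 227/(1.62−1) ≈ 367.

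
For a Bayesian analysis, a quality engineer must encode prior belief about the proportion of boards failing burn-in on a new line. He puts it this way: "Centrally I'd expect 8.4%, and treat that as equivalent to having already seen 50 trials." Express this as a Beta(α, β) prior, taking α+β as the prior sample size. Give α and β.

Under the effective-sample-size interpretation, Beta(α, β) has prior mean α/(α+β) and prior sample size α+β.
So α+β = 50 and α/(α+β) = 0.084, giving α = 0.084·50 = 4.2 and β = 50 − 4.2 = 45.8.

α = 4.2, β = 45.8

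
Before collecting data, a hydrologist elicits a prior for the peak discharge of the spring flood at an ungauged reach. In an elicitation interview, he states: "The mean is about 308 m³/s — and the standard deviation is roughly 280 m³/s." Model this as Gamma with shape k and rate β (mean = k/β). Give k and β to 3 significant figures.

k ≈ 1.21, β ≈ 0.00393

For Gamma(k, rate β): mean = k/β, variance = k/β², so CV = 1/√k.
CV = SD/mean = 280/308 = 0.9091, hence k = 1/CV² = 1.21.
Then β = k/mean = 1.21/308 = 0.00393.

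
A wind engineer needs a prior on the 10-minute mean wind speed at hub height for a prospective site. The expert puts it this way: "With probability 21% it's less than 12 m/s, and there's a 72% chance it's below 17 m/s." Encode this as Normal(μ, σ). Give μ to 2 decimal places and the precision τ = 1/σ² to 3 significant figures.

For Normal(μ,σ), the p-quantile is μ + z_p·σ. Here z_{0.21} = -0.8064, z_{0.72} = 0.5828.
So 12 = μ − 0.8064σ and 17 = μ + 0.5828σ.
Subtracting: σ = (17 − 12)/(0.5828 − (-0.8064)) = 3.60.
Then μ = 12 − (-0.8064)·3.60 = 14.90.
Precision τ = 1/σ² = 1/3.599² = 0.0772.

μ = 14.90, τ = 0.0772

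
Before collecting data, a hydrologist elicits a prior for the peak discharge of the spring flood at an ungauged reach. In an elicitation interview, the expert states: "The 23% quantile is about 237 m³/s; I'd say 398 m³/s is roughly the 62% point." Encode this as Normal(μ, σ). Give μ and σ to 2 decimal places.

For Normal(μ,σ), the p-quantile is μ + z_p·σ. Here z_{0.23} = -0.7388, z_{0.62} = 0.3055.
So 237 = μ − 0.7388σ and 398 = μ + 0.3055σ.
Subtracting: σ = (398 − 237)/(0.3055 − (-0.7388)) = 154.17.
Then μ = 237 − (-0.7388)·154.17 = 350.91.

μ = 350.91, σ = 154.17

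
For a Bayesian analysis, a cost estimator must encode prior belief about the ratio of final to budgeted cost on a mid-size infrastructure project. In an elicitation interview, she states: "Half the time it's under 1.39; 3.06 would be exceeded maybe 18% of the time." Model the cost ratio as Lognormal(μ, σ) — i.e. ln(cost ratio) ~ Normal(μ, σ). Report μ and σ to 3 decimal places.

μ ≈ 0.329, σ ≈ 0.862

If T ~ Lognormal(μ,σ) then ln T ~ Normal(μ,σ), so the p-quantile of ln T is μ + z_p·σ.
ln(1.39) = 0.3293 and ln(3.06) = 1.118; z_{0.5} = 0, z_{0.82} = 0.9154.
σ = (1.118 − 0.3293)/(0.9154 − (0)) = 0.862.
μ = 0.3293 − (0)·0.862 = 0.329.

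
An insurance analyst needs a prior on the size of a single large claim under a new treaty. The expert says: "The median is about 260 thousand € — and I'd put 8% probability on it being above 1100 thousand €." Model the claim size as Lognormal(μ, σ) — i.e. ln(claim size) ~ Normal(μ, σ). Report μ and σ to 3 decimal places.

μ ≈ 5.561, σ ≈ 1.027

If T ~ Lognormal(μ,σ) then ln T ~ Normal(μ,σ), so the p-quantile of ln T is μ + z_p·σ.
ln(260) = 5.561 and ln(1100) = 7.003; z_{0.5} = 0, z_{0.92} = 1.405.
σ = (7.003 − 5.561)/(1.405 − (0)) = 1.027.
μ = 5.561 − (0)·1.027 = 5.561.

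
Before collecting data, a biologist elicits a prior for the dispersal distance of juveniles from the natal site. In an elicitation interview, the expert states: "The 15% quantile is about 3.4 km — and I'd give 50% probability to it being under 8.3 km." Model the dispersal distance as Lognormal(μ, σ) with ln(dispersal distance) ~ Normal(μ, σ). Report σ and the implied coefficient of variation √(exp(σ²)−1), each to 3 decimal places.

σ ≈ 0.861, CV ≈ 1.048

If T ~ Lognormal(μ,σ) then ln T ~ Normal(μ,σ), so the p-quantile of ln T is μ + z_p·σ.
ln(3.4) = 1.224 and ln(8.3) = 2.116; z_{0.15} = -1.036, z_{0.5} = 0.
σ = (2.116 − 1.224)/(0 − (-1.036)) = 0.861.
μ = 1.224 − (-1.036)·0.861 = 2.116.
CV = √(exp(σ²)−1) = √(exp(0.7415)−1) = 1.048.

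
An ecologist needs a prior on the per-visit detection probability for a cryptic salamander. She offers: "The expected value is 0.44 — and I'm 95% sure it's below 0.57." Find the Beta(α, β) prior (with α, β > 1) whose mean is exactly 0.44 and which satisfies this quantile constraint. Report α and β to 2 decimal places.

α ≈ 17.44, β ≈ 22.20

With mean 0.44 fixed, write α = 0.44s, β = 0.56s where s = α+β.
Need P(θ < 0.57) = 0.95 under Beta(0.44s, 0.56s). Normal approximation: (q−m)/√(m(1−m)/s) ≈ z_{0.95} = 1.64, so s ≈ 0.44·0.56·(1.64)²/(0.57−0.44)² = 39.4.
At s = 39.4: P(θ<0.57) ≈ 0.950. Adjusting to match 0.95 gives s ≈ 39.64.
So α = 0.44·39.64 ≈ 17.44, β = 0.56·39.64 ≈ 22.20.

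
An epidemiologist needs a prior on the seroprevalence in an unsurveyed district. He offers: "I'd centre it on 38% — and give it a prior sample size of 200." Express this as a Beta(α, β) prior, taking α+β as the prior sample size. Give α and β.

α = 76, β = 124

Under the effective-sample-size interpretation, Beta(α, β) has prior mean α/(α+β) and prior sample size α+β.
So α+β = 200 and α/(α+β) = 0.38, giving α = 0.38·200 = 76 and β = 200 − 76 = 124.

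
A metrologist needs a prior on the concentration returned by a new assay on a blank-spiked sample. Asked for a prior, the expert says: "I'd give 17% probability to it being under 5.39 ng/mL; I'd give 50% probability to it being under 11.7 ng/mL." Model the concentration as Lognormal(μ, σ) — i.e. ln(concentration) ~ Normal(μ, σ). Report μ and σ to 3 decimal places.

μ ≈ 2.460, σ ≈ 0.812

If T ~ Lognormal(μ,σ) then ln T ~ Normal(μ,σ), so the p-quantile of ln T is μ + z_p·σ.
ln(5.39) = 1.685 and ln(11.7) = 2.46; z_{0.17} = -0.9542, z_{0.5} = 0.
σ = (2.46 − 1.685)/(0 − (-0.9542)) = 0.812.
μ = 1.685 − (-0.9542)·0.812 = 2.460.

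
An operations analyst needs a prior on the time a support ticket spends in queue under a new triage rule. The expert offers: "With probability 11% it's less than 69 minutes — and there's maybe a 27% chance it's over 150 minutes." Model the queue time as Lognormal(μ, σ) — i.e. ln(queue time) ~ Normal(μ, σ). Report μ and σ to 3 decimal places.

μ ≈ 4.752, σ ≈ 0.422

If T ~ Lognormal(μ,σ) then ln T ~ Normal(μ,σ), so the p-quantile of ln T is μ + z_p·σ.
ln(69) = 4.234 and ln(150) = 5.011; z_{0.11} = -1.227, z_{0.73} = 0.6128.
σ = (5.011 − 4.234)/(0.6128 − (-1.227)) = 0.422.
μ = 4.234 − (-1.227)·0.422 = 4.752.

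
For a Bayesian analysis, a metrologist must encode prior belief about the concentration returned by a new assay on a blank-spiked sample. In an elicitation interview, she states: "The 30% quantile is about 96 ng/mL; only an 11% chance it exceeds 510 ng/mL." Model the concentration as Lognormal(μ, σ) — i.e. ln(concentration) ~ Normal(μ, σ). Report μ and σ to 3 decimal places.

μ ≈ 5.065, σ ≈ 0.954

If T ~ Lognormal(μ,σ) then ln T ~ Normal(μ,σ), so the p-quantile of ln T is μ + z_p·σ.
ln(96) = 4.564 and ln(510) = 6.234; z_{0.3} = -0.5244, z_{0.89} = 1.227.
σ = (6.234 − 4.564)/(1.227 − (-0.5244)) = 0.954.
μ = 4.564 − (-0.5244)·0.954 = 5.065.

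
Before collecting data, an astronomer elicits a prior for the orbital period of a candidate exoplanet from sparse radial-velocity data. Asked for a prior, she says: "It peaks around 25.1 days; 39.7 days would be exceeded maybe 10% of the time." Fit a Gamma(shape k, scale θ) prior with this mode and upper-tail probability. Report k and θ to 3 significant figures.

Gamma(k,θ) with k>1 has mode (k−1)θ, so θ = 25.1/(k−1).
Need P(X < 39.7) = 0.9 with θ tied to k this way. Start at k = 2, θ = 25.1: P(X<39.7) ≈ 0.469.
Too low — raise k to concentrate. Iterating converges to k ≈ 9.92.
Then θ = 25.1/(9.92−1) ≈ 2.81.

k ≈ 9.92, θ ≈ 2.81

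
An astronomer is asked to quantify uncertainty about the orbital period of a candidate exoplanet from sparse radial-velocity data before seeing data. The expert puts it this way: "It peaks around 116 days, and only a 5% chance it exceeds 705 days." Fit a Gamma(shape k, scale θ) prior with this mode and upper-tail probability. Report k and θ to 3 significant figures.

Gamma(k,θ) with k>1 has mode (k−1)θ, so θ = 116/(k−1).
Need P(X < 705) = 0.95 with θ tied to k this way. Start at k = 2, θ = 116: P(X<705) ≈ 0.984.
Too high — lower k to spread out. Iterating converges to k ≈ 1.7.
Then θ = 116/(1.7−1) ≈ 166.

k ≈ 1.7, θ ≈ 166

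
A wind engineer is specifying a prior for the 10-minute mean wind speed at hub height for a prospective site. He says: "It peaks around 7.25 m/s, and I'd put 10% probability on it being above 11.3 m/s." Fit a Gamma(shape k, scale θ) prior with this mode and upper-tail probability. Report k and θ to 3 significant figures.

k ≈ 10.5, θ ≈ 0.763

Gamma(k,θ) with k>1 has mode (k−1)θ, so θ = 7.25/(k−1).
Need P(X < 11.3) = 0.9 with θ tied to k this way. Start at k = 2, θ = 7.25: P(X<11.3) ≈ 0.462.
Too low — raise k to concentrate. Iterating converges to k ≈ 10.5.
Then θ = 7.25/(10.5−1) ≈ 0.763.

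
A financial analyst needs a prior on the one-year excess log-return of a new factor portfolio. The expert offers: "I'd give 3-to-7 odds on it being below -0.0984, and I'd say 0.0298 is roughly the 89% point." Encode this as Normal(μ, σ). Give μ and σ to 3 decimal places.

For Normal(μ,σ), the p-quantile is μ + z_p·σ. Here z_{0.3} = -0.5244, z_{0.89} = 1.227.
So -0.0984 = μ − 0.5244σ and 0.0298 = μ + 1.227σ.
Subtracting: σ = (0.0298 − -0.0984)/(1.227 − (-0.5244)) = 0.073.
Then μ = -0.0984 − (-0.5244)·0.073 = -0.060.

μ = -0.060, σ = 0.073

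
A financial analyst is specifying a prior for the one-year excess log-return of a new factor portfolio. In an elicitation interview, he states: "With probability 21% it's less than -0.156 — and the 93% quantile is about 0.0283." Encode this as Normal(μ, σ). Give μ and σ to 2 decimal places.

The p-quantile of Normal(μ,σ) is μ + z_p·σ, with z_{0.21} = -0.8064 and z_{0.93} = 1.476.
Eliminate σ: μ = (z₂·x₁ − z₁·x₂)/(z₂ − z₁) = (1.476·-0.156 − (-0.8064)·0.0283)/2.282 = -0.09.
Then σ = (x₂ − x₁)/(z₂ − z₁) = (0.0283 − -0.156)/2.282 = 0.08.

μ = -0.09, σ = 0.08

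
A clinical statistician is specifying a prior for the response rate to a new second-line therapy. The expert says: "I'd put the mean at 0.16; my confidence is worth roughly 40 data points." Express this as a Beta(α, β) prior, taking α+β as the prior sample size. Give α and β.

Under the effective-sample-size interpretation, Beta(α, β) has prior mean α/(α+β) and prior sample size α+β.
So α+β = 40 and α/(α+β) = 0.16, giving α = 0.16·40 = 6.4 and β = 40 − 6.4 = 33.6.

α = 6.4, β = 33.6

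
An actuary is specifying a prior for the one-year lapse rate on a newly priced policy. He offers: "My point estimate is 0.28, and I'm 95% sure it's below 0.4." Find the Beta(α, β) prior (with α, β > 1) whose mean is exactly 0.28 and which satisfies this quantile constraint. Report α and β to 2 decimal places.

α ≈ 11.48, β ≈ 29.51

With mean 0.28 fixed, write α = 0.28s, β = 0.72s where s = α+β.
Need P(θ < 0.4) = 0.95 under Beta(0.28s, 0.72s). Normal approximation: (q−m)/√(m(1−m)/s) ≈ z_{0.95} = 1.64, so s ≈ 0.28·0.72·(1.64)²/(0.4−0.28)² = 37.9.
At s = 37.9: P(θ<0.4) ≈ 0.943. Adjusting to match 0.95 gives s ≈ 40.99.
So α = 0.28·40.99 ≈ 11.48, β = 0.72·40.99 ≈ 29.51.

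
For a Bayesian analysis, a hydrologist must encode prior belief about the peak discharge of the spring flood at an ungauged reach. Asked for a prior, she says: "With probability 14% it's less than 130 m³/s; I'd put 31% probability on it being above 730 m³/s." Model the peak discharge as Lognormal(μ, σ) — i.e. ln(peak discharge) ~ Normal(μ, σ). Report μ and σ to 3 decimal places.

If T ~ Lognormal(μ,σ) then ln T ~ Normal(μ,σ), so the p-quantile of ln T is μ + z_p·σ.
ln(130) = 4.868 and ln(730) = 6.593; z_{0.14} = -1.08, z_{0.69} = 0.4959.
σ = (6.593 − 4.868)/(0.4959 − (-1.08)) = 1.095.
μ = 4.868 − (-1.08)·1.095 = 6.050.

μ ≈ 6.050, σ ≈ 1.095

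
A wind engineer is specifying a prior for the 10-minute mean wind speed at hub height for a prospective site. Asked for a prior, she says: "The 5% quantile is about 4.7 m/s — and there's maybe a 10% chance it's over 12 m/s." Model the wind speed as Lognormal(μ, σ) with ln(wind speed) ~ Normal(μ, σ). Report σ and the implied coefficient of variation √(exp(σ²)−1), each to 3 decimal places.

If T ~ Lognormal(μ,σ) then ln T ~ Normal(μ,σ), so the p-quantile of ln T is μ + z_p·σ.
ln(4.7) = 1.548 and ln(12) = 2.485; z_{0.05} = -1.645, z_{0.9} = 1.282.
σ = (2.485 − 1.548)/(1.282 − (-1.645)) = 0.320.
μ = 1.548 − (-1.645)·0.320 = 2.074.
CV = √(exp(σ²)−1) = √(exp(0.1026)−1) = 0.329.

σ ≈ 0.320, CV ≈ 0.329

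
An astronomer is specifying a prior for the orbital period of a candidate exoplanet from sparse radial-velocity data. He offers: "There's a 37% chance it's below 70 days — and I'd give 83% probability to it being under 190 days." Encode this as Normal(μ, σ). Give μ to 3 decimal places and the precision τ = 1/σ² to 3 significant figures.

For Normal(μ,σ), the p-quantile is μ + z_p·σ. Here z_{0.37} = -0.3319, z_{0.83} = 0.9542.
So 70 = μ − 0.3319σ and 190 = μ + 0.9542σ.
Subtracting: σ = (190 − 70)/(0.9542 − (-0.3319)) = 93.311.
Then μ = 70 − (-0.3319)·93.311 = 100.966.
Precision τ = 1/σ² = 1/93.31² = 0.000115.

μ = 100.966, τ = 0.000115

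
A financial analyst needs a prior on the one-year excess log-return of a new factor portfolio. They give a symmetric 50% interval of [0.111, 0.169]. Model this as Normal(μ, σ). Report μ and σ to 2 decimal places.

A symmetric 50% interval runs μ ± z·σ with z = 0.6745.
Half-width = 0.029, so σ = 0.029/0.6745 = 0.04.
μ is the interval midpoint, 0.14.

μ = 0.14, σ = 0.04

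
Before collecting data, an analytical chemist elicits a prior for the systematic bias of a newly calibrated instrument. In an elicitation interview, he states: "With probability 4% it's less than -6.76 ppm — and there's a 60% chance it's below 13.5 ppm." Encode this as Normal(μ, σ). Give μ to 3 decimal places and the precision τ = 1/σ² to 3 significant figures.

For Normal(μ,σ), the p-quantile is μ + z_p·σ. Here z_{0.04} = -1.751, z_{0.6} = 0.2533.
So -6.76 = μ − 1.751σ and 13.5 = μ + 0.2533σ.
Subtracting: σ = (13.5 − -6.76)/(0.2533 − (-1.751)) = 10.110.
Then μ = -6.76 − (-1.751)·10.110 = 10.939.
Precision τ = 1/σ² = 1/10.11² = 0.00978.

μ = 10.939, τ = 0.00978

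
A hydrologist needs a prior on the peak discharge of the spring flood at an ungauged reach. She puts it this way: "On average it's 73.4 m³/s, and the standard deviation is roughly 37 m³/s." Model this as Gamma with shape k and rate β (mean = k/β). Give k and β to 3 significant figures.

For Gamma(k, rate β): mean = k/β, variance = k/β², so CV = 1/√k.
CV = SD/mean = 37/73.4 = 0.5041, hence k = 1/CV² = 3.94.
Then β = k/mean = 3.94/73.4 = 0.0536.

k ≈ 3.94, β ≈ 0.0536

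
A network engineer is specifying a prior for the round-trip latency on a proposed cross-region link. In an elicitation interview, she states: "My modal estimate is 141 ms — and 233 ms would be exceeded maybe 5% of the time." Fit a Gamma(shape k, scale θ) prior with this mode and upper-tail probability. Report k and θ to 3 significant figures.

k ≈ 12.1, θ ≈ 12.7

Gamma(k,θ) with k>1 has mode (k−1)θ, so θ = 141/(k−1).
Need P(X < 233) = 0.95 with θ tied to k this way. Start at k = 2, θ = 141: P(X<233) ≈ 0.492.
Too low — raise k to concentrate. Iterating converges to k ≈ 12.1.
Then θ = 141/(12.1−1) ≈ 12.7.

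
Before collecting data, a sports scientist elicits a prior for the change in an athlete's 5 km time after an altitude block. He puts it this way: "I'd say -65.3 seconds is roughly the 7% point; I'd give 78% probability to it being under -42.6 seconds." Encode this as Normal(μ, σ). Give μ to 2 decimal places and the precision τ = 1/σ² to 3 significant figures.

μ = -50.40, τ = 0.00981

The p-quantile of Normal(μ,σ) is μ + z_p·σ, with z_{0.07} = -1.476 and z_{0.78} = 0.7722.
Eliminate σ: μ = (z₂·x₁ − z₁·x₂)/(z₂ − z₁) = (0.7722·-65.3 − (-1.476)·-42.6)/2.248 = -50.40.
Then σ = (x₂ − x₁)/(z₂ − z₁) = (-42.6 − -65.3)/2.248 = 10.10.
Precision τ = 1/σ² = 1/10.1² = 0.00981.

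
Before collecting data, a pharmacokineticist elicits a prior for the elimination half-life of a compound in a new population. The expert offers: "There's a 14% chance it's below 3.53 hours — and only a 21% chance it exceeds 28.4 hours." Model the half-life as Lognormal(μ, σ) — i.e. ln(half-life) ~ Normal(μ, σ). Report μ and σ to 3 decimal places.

μ ≈ 2.455, σ ≈ 1.105

If T ~ Lognormal(μ,σ) then ln T ~ Normal(μ,σ), so the p-quantile of ln T is μ + z_p·σ.
ln(3.53) = 1.261 and ln(28.4) = 3.346; z_{0.14} = -1.08, z_{0.79} = 0.8064.
σ = (3.346 − 1.261)/(0.8064 − (-1.08)) = 1.105.
μ = 1.261 − (-1.08)·1.105 = 2.455.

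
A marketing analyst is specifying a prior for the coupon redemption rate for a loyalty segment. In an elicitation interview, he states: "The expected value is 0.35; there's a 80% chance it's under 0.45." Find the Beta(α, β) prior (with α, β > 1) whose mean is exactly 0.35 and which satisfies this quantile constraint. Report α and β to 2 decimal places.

α ≈ 5.45, β ≈ 10.12

With mean 0.35 fixed, write α = 0.35s, β = 0.65s where s = α+β.
Need P(θ < 0.45) = 0.8 under Beta(0.35s, 0.65s). Normal approximation: (q−m)/√(m(1−m)/s) ≈ z_{0.8} = 0.842, so s ≈ 0.35·0.65·(0.842)²/(0.45−0.35)² = 16.1.
At s = 16.1: P(θ<0.45) ≈ 0.804. Adjusting to match 0.8 gives s ≈ 15.57.
So α = 0.35·15.57 ≈ 5.45, β = 0.65·15.57 ≈ 10.12.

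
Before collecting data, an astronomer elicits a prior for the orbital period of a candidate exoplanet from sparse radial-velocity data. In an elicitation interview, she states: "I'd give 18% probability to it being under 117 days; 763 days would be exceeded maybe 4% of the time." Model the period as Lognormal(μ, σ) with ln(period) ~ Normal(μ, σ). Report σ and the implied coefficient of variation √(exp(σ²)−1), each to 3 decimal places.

σ ≈ 0.703, CV ≈ 0.800

If T ~ Lognormal(μ,σ) then ln T ~ Normal(μ,σ), so the p-quantile of ln T is μ + z_p·σ.
ln(117) = 4.762 and ln(763) = 6.637; z_{0.18} = -0.9154, z_{0.96} = 1.751.
σ = (6.637 − 4.762)/(1.751 − (-0.9154)) = 0.703.
μ = 4.762 − (-0.9154)·0.703 = 5.406.
CV = √(exp(σ²)−1) = √(exp(0.4947)−1) = 0.800.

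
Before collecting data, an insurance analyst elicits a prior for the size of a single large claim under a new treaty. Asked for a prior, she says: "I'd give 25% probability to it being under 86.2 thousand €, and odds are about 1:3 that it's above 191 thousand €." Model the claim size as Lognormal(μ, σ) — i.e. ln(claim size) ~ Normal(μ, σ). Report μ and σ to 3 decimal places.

If T ~ Lognormal(μ,σ) then ln T ~ Normal(μ,σ), so the p-quantile of ln T is μ + z_p·σ.
ln(86.2) = 4.457 and ln(191) = 5.252; z_{0.25} = -0.6745, z_{0.75} = 0.6745.
σ = (5.252 − 4.457)/(0.6745 − (-0.6745)) = 0.590.
μ = 4.457 − (-0.6745)·0.590 = 4.854.

μ ≈ 4.854, σ ≈ 0.590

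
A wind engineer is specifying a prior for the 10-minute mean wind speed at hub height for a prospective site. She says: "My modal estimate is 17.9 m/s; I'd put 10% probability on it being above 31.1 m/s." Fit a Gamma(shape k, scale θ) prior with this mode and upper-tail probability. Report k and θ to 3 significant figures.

k ≈ 7.22, θ ≈ 2.88

Gamma(k,θ) with k>1 has mode (k−1)θ, so θ = 17.9/(k−1).
Need P(X < 31.1) = 0.9 with θ tied to k this way. Start at k = 2, θ = 17.9: P(X<31.1) ≈ 0.518.
Too low — raise k to concentrate. Iterating converges to k ≈ 7.22.
Then θ = 17.9/(7.22−1) ≈ 2.88.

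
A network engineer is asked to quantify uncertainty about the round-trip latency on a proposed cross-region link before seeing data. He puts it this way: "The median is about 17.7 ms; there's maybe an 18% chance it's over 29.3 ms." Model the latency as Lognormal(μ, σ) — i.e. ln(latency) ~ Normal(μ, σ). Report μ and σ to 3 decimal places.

μ ≈ 2.874, σ ≈ 0.551

If T ~ Lognormal(μ,σ) then ln T ~ Normal(μ,σ), so the p-quantile of ln T is μ + z_p·σ.
ln(17.7) = 2.874 and ln(29.3) = 3.378; z_{0.5} = 0, z_{0.82} = 0.9154.
σ = (3.378 − 2.874)/(0.9154 − (0)) = 0.551.
μ = 2.874 − (0)·0.551 = 2.874.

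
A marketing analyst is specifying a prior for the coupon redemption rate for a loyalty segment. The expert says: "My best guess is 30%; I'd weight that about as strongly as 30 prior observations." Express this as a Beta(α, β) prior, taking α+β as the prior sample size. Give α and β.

α = 9, β = 21

Under the effective-sample-size interpretation, Beta(α, β) has prior mean α/(α+β) and prior sample size α+β.
So α+β = 30 and α/(α+β) = 0.3, giving α = 0.3·30 = 9 and β = 30 − 9 = 21.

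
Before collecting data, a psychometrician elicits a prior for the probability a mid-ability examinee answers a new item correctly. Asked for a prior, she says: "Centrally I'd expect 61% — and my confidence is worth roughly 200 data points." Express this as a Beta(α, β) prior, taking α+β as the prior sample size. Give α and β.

α = 122, β = 78

Under the effective-sample-size interpretation, Beta(α, β) has prior mean α/(α+β) and prior sample size α+β.
So α+β = 200 and α/(α+β) = 0.61, giving α = 0.61·200 = 122 and β = 200 − 122 = 78.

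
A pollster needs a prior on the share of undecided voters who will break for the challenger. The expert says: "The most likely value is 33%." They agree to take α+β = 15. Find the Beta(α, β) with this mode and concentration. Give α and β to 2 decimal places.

For α,β > 1 the Beta mode is (α−1)/(α+β−2). With α+β = 15, the mode is (α−1)/13.
Set (α−1)/13 = 0.33 → α = 1 + 0.33·13 = 5.29.
β = 15 − α = 9.71.

α = 5.29, β = 9.71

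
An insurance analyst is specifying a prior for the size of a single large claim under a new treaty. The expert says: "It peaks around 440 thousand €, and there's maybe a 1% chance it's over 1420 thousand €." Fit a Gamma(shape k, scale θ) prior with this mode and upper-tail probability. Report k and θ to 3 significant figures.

Gamma(k,θ) with k>1 has mode (k−1)θ, so θ = 440/(k−1).
Need P(X < 1420) = 0.99 with θ tied to k this way. Start at k = 2, θ = 440: P(X<1420) ≈ 0.832.
Too low — raise k to concentrate. Iterating converges to k ≈ 4.22.
Then θ = 440/(4.22−1) ≈ 137.

k ≈ 4.22, θ ≈ 137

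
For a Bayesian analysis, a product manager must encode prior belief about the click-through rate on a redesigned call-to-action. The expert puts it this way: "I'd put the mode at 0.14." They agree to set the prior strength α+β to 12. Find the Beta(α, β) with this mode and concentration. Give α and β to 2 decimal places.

For α,β > 1 the Beta mode is (α−1)/(α+β−2). With α+β = 12, the mode is (α−1)/10.
Set (α−1)/10 = 0.14 → α = 1 + 0.14·10 = 2.40.
β = 12 − α = 9.60.

α = 2.40, β = 9.60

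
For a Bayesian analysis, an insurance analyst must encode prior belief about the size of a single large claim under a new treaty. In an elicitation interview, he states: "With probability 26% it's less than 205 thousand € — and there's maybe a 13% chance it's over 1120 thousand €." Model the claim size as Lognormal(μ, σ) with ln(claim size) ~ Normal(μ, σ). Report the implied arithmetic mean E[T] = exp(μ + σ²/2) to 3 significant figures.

If T ~ Lognormal(μ,σ) then ln T ~ Normal(μ,σ), so the p-quantile of ln T is μ + z_p·σ.
ln(205) = 5.323 and ln(1120) = 7.021; z_{0.26} = -0.6433, z_{0.87} = 1.126.
σ = (7.021 − 5.323)/(1.126 − (-0.6433)) = 0.960.
μ = 5.323 − (-0.6433)·0.960 = 5.940.
E[T] = exp(μ + σ²/2) = exp(5.940 + 0.4603) = 602 thousand €.

E[T] ≈ 602 thousand €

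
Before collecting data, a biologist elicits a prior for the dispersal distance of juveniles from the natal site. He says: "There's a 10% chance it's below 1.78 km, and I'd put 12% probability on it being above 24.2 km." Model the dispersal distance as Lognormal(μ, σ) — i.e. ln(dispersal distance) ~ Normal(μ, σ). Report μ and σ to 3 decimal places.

If T ~ Lognormal(μ,σ) then ln T ~ Normal(μ,σ), so the p-quantile of ln T is μ + z_p·σ.
ln(1.78) = 0.5766 and ln(24.2) = 3.186; z_{0.1} = -1.282, z_{0.88} = 1.175.
σ = (3.186 − 0.5766)/(1.175 − (-1.282)) = 1.062.
μ = 0.5766 − (-1.282)·1.062 = 1.938.

μ ≈ 1.938, σ ≈ 1.062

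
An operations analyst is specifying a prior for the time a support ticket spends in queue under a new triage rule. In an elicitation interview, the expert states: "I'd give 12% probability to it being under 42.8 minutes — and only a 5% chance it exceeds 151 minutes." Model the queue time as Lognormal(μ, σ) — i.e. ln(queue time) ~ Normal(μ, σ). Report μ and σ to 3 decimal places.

μ ≈ 4.282, σ ≈ 0.447

If T ~ Lognormal(μ,σ) then ln T ~ Normal(μ,σ), so the p-quantile of ln T is μ + z_p·σ.
ln(42.8) = 3.757 and ln(151) = 5.017; z_{0.12} = -1.175, z_{0.95} = 1.645.
σ = (5.017 − 3.757)/(1.645 − (-1.175)) = 0.447.
μ = 3.757 − (-1.175)·0.447 = 4.282.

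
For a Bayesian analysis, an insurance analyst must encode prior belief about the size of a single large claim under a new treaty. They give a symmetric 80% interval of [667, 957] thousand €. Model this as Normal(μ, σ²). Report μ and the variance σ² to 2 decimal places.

μ = 812.00, σ² = 12801.59

A symmetric 80% interval runs μ ± z·σ with z = 1.282.
Half-width = 145, so σ = 145/1.282 = 113.144 and σ² = 12801.59.
μ is the interval midpoint, 812.00.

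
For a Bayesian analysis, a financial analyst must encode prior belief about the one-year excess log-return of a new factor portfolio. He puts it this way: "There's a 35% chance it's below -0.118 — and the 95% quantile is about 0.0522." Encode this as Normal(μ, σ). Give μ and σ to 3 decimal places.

For Normal(μ,σ), the p-quantile is μ + z_p·σ. Here z_{0.35} = -0.3853, z_{0.95} = 1.645.
So -0.118 = μ − 0.3853σ and 0.0522 = μ + 1.645σ.
Subtracting: σ = (0.0522 − -0.118)/(1.645 − (-0.3853)) = 0.084.
Then μ = -0.118 − (-0.3853)·0.084 = -0.086.

μ = -0.086, σ = 0.084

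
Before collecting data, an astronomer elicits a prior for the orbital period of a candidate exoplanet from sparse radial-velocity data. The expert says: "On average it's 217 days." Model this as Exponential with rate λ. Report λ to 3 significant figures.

Exponential mean = 1/λ, so λ = 1/217.0 = 0.00461.

λ ≈ 0.00461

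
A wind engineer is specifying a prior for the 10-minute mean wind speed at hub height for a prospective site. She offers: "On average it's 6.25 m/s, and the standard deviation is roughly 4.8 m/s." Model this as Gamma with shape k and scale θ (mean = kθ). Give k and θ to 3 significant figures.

For Gamma(k, scale θ): mean = kθ, variance = kθ², so CV = 1/√k.
CV = SD/mean = 4.8/6.25 = 0.768, hence k = 1/CV² = 1.7.
Then θ = mean/k = 6.25/1.7 = 3.69.

k ≈ 1.7, θ ≈ 3.69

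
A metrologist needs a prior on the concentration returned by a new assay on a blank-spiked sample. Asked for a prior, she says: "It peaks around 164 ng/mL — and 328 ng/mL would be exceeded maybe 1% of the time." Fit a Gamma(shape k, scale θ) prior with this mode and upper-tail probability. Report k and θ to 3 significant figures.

Gamma(k,θ) with k>1 has mode (k−1)θ, so θ = 164/(k−1).
Need P(X < 328) = 0.99 with θ tied to k this way. Start at k = 2, θ = 164: P(X<328) ≈ 0.594.
Too low — raise k to concentrate. Iterating converges to k ≈ 11.2.
Then θ = 164/(11.2−1) ≈ 16.

k ≈ 11.2, θ ≈ 16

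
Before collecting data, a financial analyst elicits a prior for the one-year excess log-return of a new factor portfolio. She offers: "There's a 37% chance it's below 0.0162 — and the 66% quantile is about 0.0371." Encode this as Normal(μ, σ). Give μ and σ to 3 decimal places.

μ = 0.026, σ = 0.028

For Normal(μ,σ), the p-quantile is μ + z_p·σ. Here z_{0.37} = -0.3319, z_{0.66} = 0.4125.
So 0.0162 = μ − 0.3319σ and 0.0371 = μ + 0.4125σ.
Subtracting: σ = (0.0371 − 0.0162)/(0.4125 − (-0.3319)) = 0.028.
Then μ = 0.0162 − (-0.3319)·0.028 = 0.026.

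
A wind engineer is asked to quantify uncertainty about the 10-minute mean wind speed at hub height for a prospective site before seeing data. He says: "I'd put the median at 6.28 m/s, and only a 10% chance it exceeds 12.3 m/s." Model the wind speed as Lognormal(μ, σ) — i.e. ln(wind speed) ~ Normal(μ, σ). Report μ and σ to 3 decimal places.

If T ~ Lognormal(μ,σ) then ln T ~ Normal(μ,σ), so the p-quantile of ln T is μ + z_p·σ.
ln(6.28) = 1.837 and ln(12.3) = 2.51; z_{0.5} = 0, z_{0.9} = 1.282.
σ = (2.51 − 1.837)/(1.282 − (0)) = 0.525.
μ = 1.837 − (0)·0.525 = 1.837.

μ ≈ 1.837, σ ≈ 0.525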